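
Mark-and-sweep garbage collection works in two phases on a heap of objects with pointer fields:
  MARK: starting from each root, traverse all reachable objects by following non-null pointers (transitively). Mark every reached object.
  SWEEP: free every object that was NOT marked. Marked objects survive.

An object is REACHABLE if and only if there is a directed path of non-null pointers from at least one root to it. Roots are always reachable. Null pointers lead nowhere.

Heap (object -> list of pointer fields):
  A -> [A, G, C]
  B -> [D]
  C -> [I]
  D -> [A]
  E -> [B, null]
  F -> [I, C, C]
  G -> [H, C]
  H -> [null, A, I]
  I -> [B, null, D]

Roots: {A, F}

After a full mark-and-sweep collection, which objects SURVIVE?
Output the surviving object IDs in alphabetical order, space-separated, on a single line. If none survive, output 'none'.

Answer: A B C D F G H I

Derivation:
Roots: A F
Mark A: refs=A G C, marked=A
Mark F: refs=I C C, marked=A F
Mark G: refs=H C, marked=A F G
Mark C: refs=I, marked=A C F G
Mark I: refs=B null D, marked=A C F G I
Mark H: refs=null A I, marked=A C F G H I
Mark B: refs=D, marked=A B C F G H I
Mark D: refs=A, marked=A B C D F G H I
Unmarked (collected): E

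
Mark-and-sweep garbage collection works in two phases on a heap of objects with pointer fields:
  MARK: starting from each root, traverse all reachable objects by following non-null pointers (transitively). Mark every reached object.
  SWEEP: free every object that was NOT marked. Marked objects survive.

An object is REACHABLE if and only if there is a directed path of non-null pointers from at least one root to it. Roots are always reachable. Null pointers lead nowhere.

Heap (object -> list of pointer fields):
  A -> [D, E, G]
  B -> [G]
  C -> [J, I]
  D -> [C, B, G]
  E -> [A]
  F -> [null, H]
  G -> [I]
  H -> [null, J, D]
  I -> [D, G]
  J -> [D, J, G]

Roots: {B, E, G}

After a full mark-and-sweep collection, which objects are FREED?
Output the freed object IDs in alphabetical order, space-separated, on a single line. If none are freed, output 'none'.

Roots: B E G
Mark B: refs=G, marked=B
Mark E: refs=A, marked=B E
Mark G: refs=I, marked=B E G
Mark A: refs=D E G, marked=A B E G
Mark I: refs=D G, marked=A B E G I
Mark D: refs=C B G, marked=A B D E G I
Mark C: refs=J I, marked=A B C D E G I
Mark J: refs=D J G, marked=A B C D E G I J
Unmarked (collected): F H

Answer: F H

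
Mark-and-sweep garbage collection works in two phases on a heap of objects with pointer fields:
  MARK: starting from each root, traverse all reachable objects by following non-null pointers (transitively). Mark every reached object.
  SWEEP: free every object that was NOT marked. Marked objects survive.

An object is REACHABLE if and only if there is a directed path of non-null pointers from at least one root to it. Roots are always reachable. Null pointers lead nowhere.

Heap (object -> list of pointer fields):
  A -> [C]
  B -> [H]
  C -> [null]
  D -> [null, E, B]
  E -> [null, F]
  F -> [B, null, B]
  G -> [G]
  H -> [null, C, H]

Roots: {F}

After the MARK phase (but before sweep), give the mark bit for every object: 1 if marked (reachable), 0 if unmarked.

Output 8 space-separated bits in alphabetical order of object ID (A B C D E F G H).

Answer: 0 1 1 0 0 1 0 1

Derivation:
Roots: F
Mark F: refs=B null B, marked=F
Mark B: refs=H, marked=B F
Mark H: refs=null C H, marked=B F H
Mark C: refs=null, marked=B C F H
Unmarked (collected): A D E G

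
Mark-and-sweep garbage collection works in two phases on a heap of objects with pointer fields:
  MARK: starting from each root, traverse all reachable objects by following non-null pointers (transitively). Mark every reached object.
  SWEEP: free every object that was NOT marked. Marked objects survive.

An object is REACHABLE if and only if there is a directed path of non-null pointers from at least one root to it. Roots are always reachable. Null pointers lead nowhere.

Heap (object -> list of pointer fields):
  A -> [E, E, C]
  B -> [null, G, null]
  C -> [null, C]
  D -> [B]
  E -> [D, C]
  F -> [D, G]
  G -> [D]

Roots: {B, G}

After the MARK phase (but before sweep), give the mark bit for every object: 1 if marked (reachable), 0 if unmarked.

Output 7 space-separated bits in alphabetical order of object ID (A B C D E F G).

Answer: 0 1 0 1 0 0 1

Derivation:
Roots: B G
Mark B: refs=null G null, marked=B
Mark G: refs=D, marked=B G
Mark D: refs=B, marked=B D G
Unmarked (collected): A C E F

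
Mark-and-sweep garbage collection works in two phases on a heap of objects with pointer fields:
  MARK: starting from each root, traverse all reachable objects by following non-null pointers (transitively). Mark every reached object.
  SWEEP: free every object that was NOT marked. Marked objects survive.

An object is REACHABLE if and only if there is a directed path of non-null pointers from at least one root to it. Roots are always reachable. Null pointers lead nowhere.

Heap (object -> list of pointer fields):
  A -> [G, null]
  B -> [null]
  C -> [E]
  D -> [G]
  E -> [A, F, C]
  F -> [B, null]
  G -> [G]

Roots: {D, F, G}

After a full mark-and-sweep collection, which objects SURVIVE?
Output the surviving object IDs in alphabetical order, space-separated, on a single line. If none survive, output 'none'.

Answer: B D F G

Derivation:
Roots: D F G
Mark D: refs=G, marked=D
Mark F: refs=B null, marked=D F
Mark G: refs=G, marked=D F G
Mark B: refs=null, marked=B D F G
Unmarked (collected): A C E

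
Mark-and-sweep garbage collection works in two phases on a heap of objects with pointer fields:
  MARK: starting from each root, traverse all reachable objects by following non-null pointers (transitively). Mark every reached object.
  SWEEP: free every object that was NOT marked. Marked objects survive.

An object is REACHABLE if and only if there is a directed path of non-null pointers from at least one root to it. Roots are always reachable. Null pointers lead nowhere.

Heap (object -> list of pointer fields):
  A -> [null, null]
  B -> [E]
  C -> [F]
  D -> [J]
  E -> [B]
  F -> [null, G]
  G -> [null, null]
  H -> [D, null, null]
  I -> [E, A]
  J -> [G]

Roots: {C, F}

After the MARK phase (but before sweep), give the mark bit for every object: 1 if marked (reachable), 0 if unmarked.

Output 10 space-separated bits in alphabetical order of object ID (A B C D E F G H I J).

Roots: C F
Mark C: refs=F, marked=C
Mark F: refs=null G, marked=C F
Mark G: refs=null null, marked=C F G
Unmarked (collected): A B D E H I J

Answer: 0 0 1 0 0 1 1 0 0 0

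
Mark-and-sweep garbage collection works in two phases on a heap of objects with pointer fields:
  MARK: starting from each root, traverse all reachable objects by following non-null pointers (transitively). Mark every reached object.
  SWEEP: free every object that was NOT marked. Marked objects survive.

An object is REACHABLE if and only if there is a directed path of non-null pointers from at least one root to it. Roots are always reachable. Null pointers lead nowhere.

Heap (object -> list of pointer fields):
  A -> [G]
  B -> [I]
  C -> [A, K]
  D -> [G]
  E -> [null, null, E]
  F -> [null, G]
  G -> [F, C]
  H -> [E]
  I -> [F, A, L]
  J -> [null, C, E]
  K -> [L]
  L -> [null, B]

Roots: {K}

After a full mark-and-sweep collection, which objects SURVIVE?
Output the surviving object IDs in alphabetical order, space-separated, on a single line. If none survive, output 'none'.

Roots: K
Mark K: refs=L, marked=K
Mark L: refs=null B, marked=K L
Mark B: refs=I, marked=B K L
Mark I: refs=F A L, marked=B I K L
Mark F: refs=null G, marked=B F I K L
Mark A: refs=G, marked=A B F I K L
Mark G: refs=F C, marked=A B F G I K L
Mark C: refs=A K, marked=A B C F G I K L
Unmarked (collected): D E H J

Answer: A B C F G I K L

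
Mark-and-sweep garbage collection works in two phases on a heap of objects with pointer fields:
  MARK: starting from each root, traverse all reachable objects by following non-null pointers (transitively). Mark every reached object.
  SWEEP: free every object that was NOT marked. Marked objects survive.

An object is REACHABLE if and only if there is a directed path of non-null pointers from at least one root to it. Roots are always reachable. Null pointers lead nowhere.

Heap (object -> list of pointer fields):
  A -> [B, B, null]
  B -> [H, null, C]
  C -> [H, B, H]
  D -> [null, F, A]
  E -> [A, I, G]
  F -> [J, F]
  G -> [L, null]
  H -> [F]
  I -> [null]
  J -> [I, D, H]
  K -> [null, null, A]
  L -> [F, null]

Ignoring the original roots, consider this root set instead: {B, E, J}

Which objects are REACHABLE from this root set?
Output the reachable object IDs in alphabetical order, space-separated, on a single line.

Roots: B E J
Mark B: refs=H null C, marked=B
Mark E: refs=A I G, marked=B E
Mark J: refs=I D H, marked=B E J
Mark H: refs=F, marked=B E H J
Mark C: refs=H B H, marked=B C E H J
Mark A: refs=B B null, marked=A B C E H J
Mark I: refs=null, marked=A B C E H I J
Mark G: refs=L null, marked=A B C E G H I J
Mark D: refs=null F A, marked=A B C D E G H I J
Mark F: refs=J F, marked=A B C D E F G H I J
Mark L: refs=F null, marked=A B C D E F G H I J L
Unmarked (collected): K

Answer: A B C D E F G H I J L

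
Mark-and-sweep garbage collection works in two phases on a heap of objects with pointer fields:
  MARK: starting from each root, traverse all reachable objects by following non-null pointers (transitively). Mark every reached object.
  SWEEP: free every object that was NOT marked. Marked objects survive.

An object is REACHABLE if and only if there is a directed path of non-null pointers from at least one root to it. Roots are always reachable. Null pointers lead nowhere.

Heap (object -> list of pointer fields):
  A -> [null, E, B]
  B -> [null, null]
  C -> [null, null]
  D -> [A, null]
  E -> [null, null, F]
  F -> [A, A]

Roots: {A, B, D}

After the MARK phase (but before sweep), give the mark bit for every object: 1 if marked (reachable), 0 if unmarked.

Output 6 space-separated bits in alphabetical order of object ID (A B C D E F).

Roots: A B D
Mark A: refs=null E B, marked=A
Mark B: refs=null null, marked=A B
Mark D: refs=A null, marked=A B D
Mark E: refs=null null F, marked=A B D E
Mark F: refs=A A, marked=A B D E F
Unmarked (collected): C

Answer: 1 1 0 1 1 1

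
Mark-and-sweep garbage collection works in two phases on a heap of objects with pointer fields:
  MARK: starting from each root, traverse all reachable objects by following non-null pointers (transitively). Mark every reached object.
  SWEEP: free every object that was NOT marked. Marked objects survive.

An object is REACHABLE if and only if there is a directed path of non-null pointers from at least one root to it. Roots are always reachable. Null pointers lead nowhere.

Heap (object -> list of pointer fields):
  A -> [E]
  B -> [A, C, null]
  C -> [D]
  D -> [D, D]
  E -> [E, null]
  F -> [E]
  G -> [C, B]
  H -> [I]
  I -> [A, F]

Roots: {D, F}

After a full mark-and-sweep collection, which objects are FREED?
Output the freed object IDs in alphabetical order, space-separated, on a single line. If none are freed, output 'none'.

Answer: A B C G H I

Derivation:
Roots: D F
Mark D: refs=D D, marked=D
Mark F: refs=E, marked=D F
Mark E: refs=E null, marked=D E F
Unmarked (collected): A B C G H I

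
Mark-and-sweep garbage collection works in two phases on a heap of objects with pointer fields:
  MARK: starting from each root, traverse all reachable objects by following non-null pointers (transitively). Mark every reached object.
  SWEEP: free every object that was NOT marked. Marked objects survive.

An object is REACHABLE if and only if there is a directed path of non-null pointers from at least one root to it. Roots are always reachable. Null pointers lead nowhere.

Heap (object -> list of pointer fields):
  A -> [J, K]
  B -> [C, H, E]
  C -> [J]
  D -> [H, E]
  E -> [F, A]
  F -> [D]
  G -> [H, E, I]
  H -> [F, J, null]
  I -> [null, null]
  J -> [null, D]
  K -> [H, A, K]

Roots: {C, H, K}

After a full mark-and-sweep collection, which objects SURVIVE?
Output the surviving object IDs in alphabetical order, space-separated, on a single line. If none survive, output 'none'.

Answer: A C D E F H J K

Derivation:
Roots: C H K
Mark C: refs=J, marked=C
Mark H: refs=F J null, marked=C H
Mark K: refs=H A K, marked=C H K
Mark J: refs=null D, marked=C H J K
Mark F: refs=D, marked=C F H J K
Mark A: refs=J K, marked=A C F H J K
Mark D: refs=H E, marked=A C D F H J K
Mark E: refs=F A, marked=A C D E F H J K
Unmarked (collected): B G I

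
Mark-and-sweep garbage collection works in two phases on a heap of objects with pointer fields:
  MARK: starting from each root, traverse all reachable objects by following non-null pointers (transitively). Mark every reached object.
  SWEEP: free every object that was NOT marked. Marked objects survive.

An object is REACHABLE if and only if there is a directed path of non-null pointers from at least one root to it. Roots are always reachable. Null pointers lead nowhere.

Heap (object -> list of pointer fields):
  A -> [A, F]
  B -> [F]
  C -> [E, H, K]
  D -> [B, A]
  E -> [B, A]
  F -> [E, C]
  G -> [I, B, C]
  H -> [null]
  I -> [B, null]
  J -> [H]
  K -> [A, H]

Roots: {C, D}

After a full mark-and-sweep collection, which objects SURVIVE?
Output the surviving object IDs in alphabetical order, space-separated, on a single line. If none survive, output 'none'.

Roots: C D
Mark C: refs=E H K, marked=C
Mark D: refs=B A, marked=C D
Mark E: refs=B A, marked=C D E
Mark H: refs=null, marked=C D E H
Mark K: refs=A H, marked=C D E H K
Mark B: refs=F, marked=B C D E H K
Mark A: refs=A F, marked=A B C D E H K
Mark F: refs=E C, marked=A B C D E F H K
Unmarked (collected): G I J

Answer: A B C D E F H K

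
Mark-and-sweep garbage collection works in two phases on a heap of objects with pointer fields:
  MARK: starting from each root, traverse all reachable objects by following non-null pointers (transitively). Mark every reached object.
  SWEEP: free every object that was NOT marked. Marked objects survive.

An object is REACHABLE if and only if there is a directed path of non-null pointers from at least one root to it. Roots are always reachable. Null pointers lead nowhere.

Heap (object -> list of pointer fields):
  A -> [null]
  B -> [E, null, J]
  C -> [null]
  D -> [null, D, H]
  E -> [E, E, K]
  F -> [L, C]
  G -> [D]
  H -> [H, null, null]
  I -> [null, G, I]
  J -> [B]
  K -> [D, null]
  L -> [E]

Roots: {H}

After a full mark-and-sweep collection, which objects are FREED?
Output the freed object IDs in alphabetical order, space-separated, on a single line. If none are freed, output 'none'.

Roots: H
Mark H: refs=H null null, marked=H
Unmarked (collected): A B C D E F G I J K L

Answer: A B C D E F G I J K L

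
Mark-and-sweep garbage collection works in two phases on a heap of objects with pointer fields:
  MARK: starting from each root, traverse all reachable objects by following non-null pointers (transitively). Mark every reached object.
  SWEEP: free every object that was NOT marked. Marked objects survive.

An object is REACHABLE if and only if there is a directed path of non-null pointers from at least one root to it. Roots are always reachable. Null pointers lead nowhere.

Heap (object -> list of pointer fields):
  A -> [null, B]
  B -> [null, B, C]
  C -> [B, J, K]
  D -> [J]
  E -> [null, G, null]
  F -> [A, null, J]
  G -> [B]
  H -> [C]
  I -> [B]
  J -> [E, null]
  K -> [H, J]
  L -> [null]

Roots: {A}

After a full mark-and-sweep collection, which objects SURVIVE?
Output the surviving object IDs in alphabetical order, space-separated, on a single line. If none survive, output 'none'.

Answer: A B C E G H J K

Derivation:
Roots: A
Mark A: refs=null B, marked=A
Mark B: refs=null B C, marked=A B
Mark C: refs=B J K, marked=A B C
Mark J: refs=E null, marked=A B C J
Mark K: refs=H J, marked=A B C J K
Mark E: refs=null G null, marked=A B C E J K
Mark H: refs=C, marked=A B C E H J K
Mark G: refs=B, marked=A B C E G H J K
Unmarked (collected): D F I L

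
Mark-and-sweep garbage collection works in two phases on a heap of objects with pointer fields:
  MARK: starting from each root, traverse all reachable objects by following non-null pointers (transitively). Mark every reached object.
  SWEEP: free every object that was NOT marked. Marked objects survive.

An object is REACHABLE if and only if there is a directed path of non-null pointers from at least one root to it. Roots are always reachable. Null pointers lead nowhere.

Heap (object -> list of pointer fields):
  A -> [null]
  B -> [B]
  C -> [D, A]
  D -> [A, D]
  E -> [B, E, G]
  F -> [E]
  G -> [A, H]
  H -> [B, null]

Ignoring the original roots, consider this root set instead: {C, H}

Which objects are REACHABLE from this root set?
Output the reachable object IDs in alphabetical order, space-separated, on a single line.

Roots: C H
Mark C: refs=D A, marked=C
Mark H: refs=B null, marked=C H
Mark D: refs=A D, marked=C D H
Mark A: refs=null, marked=A C D H
Mark B: refs=B, marked=A B C D H
Unmarked (collected): E F G

Answer: A B C D H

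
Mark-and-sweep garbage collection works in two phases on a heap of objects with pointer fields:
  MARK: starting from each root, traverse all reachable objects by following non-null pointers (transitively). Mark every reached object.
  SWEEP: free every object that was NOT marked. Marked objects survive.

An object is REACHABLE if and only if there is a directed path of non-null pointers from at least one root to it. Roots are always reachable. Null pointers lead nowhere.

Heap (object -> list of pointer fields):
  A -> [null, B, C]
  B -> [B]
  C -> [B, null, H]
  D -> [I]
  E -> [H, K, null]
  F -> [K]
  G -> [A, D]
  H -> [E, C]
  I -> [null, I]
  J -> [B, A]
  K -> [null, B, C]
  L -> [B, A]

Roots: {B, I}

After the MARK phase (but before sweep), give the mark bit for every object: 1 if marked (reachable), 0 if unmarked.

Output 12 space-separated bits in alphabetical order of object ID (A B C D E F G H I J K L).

Answer: 0 1 0 0 0 0 0 0 1 0 0 0

Derivation:
Roots: B I
Mark B: refs=B, marked=B
Mark I: refs=null I, marked=B I
Unmarked (collected): A C D E F G H J K L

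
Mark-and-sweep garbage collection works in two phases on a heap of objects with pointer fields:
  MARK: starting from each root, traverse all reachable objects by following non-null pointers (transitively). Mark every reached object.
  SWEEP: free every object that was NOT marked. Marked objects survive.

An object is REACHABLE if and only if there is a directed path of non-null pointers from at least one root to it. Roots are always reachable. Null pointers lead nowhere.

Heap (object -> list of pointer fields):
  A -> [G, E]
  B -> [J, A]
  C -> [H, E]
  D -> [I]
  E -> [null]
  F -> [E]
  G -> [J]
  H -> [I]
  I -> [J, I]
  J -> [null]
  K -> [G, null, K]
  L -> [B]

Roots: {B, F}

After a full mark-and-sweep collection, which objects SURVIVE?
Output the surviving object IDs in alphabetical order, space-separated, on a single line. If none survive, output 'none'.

Answer: A B E F G J

Derivation:
Roots: B F
Mark B: refs=J A, marked=B
Mark F: refs=E, marked=B F
Mark J: refs=null, marked=B F J
Mark A: refs=G E, marked=A B F J
Mark E: refs=null, marked=A B E F J
Mark G: refs=J, marked=A B E F G J
Unmarked (collected): C D H I K L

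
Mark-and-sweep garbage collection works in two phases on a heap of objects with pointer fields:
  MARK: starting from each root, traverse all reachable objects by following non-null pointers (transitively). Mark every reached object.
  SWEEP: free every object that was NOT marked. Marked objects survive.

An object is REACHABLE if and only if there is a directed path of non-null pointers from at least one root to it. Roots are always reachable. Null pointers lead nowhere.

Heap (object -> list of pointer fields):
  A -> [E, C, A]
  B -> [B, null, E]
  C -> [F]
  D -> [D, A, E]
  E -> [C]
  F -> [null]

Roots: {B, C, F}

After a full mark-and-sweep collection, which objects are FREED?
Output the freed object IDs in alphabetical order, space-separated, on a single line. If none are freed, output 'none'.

Roots: B C F
Mark B: refs=B null E, marked=B
Mark C: refs=F, marked=B C
Mark F: refs=null, marked=B C F
Mark E: refs=C, marked=B C E F
Unmarked (collected): A D

Answer: A D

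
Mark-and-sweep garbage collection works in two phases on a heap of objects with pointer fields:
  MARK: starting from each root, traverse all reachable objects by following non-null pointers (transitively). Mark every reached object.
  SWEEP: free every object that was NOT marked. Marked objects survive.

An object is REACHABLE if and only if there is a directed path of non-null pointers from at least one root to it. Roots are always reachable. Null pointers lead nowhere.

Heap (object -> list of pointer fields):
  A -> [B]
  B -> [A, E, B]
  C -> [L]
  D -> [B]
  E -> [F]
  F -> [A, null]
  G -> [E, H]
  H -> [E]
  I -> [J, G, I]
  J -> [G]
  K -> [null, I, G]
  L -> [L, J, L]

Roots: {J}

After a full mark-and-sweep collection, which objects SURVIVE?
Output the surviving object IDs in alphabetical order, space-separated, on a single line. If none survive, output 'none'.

Roots: J
Mark J: refs=G, marked=J
Mark G: refs=E H, marked=G J
Mark E: refs=F, marked=E G J
Mark H: refs=E, marked=E G H J
Mark F: refs=A null, marked=E F G H J
Mark A: refs=B, marked=A E F G H J
Mark B: refs=A E B, marked=A B E F G H J
Unmarked (collected): C D I K L

Answer: A B E F G H J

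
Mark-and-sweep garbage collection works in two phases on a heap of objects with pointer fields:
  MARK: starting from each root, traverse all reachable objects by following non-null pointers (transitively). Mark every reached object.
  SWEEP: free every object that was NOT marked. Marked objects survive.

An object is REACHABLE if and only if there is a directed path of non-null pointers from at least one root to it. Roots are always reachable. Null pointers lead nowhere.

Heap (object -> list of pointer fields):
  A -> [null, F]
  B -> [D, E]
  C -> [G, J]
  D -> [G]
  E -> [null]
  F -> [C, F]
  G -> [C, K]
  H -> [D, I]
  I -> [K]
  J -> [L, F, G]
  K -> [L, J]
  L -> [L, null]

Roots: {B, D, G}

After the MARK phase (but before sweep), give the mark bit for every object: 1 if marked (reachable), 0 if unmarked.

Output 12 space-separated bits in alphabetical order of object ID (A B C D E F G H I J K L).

Answer: 0 1 1 1 1 1 1 0 0 1 1 1

Derivation:
Roots: B D G
Mark B: refs=D E, marked=B
Mark D: refs=G, marked=B D
Mark G: refs=C K, marked=B D G
Mark E: refs=null, marked=B D E G
Mark C: refs=G J, marked=B C D E G
Mark K: refs=L J, marked=B C D E G K
Mark J: refs=L F G, marked=B C D E G J K
Mark L: refs=L null, marked=B C D E G J K L
Mark F: refs=C F, marked=B C D E F G J K L
Unmarked (collected): A H I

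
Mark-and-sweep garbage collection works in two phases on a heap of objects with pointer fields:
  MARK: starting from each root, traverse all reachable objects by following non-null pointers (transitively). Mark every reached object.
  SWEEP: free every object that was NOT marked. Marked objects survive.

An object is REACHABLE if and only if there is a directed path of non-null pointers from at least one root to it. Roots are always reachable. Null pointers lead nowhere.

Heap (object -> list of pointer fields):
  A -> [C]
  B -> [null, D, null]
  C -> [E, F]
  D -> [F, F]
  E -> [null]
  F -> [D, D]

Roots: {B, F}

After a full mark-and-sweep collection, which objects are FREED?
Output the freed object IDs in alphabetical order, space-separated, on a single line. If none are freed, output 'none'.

Roots: B F
Mark B: refs=null D null, marked=B
Mark F: refs=D D, marked=B F
Mark D: refs=F F, marked=B D F
Unmarked (collected): A C E

Answer: A C E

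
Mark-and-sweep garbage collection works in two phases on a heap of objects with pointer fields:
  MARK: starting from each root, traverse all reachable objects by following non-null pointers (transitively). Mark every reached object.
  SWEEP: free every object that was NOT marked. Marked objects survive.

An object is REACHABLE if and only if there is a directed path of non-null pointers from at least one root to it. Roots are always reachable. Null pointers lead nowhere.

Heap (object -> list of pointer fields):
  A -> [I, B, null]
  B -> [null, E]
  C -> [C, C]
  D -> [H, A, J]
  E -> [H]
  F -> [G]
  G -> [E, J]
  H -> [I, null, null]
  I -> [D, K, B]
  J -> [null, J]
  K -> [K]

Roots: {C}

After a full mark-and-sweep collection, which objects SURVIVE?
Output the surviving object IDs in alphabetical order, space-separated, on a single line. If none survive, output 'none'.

Roots: C
Mark C: refs=C C, marked=C
Unmarked (collected): A B D E F G H I J K

Answer: C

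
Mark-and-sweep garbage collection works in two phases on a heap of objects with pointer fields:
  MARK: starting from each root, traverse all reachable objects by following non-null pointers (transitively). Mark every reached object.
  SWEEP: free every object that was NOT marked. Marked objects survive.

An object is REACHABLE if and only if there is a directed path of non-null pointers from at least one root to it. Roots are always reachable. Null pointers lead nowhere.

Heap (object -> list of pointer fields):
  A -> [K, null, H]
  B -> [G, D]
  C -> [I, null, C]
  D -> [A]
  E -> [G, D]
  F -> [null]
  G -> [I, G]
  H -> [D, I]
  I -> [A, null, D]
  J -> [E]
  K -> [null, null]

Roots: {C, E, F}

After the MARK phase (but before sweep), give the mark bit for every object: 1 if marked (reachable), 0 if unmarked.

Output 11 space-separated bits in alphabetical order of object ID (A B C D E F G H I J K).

Answer: 1 0 1 1 1 1 1 1 1 0 1

Derivation:
Roots: C E F
Mark C: refs=I null C, marked=C
Mark E: refs=G D, marked=C E
Mark F: refs=null, marked=C E F
Mark I: refs=A null D, marked=C E F I
Mark G: refs=I G, marked=C E F G I
Mark D: refs=A, marked=C D E F G I
Mark A: refs=K null H, marked=A C D E F G I
Mark K: refs=null null, marked=A C D E F G I K
Mark H: refs=D I, marked=A C D E F G H I K
Unmarked (collected): B J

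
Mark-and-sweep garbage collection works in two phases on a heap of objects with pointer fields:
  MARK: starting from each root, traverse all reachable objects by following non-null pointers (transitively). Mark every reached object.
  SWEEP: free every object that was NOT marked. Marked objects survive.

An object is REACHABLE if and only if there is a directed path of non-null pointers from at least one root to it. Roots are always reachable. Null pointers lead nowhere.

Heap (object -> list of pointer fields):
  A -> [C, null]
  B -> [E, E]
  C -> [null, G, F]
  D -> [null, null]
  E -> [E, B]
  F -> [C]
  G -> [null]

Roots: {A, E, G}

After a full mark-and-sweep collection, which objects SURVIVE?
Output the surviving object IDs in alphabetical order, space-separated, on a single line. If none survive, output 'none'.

Answer: A B C E F G

Derivation:
Roots: A E G
Mark A: refs=C null, marked=A
Mark E: refs=E B, marked=A E
Mark G: refs=null, marked=A E G
Mark C: refs=null G F, marked=A C E G
Mark B: refs=E E, marked=A B C E G
Mark F: refs=C, marked=A B C E F G
Unmarked (collected): D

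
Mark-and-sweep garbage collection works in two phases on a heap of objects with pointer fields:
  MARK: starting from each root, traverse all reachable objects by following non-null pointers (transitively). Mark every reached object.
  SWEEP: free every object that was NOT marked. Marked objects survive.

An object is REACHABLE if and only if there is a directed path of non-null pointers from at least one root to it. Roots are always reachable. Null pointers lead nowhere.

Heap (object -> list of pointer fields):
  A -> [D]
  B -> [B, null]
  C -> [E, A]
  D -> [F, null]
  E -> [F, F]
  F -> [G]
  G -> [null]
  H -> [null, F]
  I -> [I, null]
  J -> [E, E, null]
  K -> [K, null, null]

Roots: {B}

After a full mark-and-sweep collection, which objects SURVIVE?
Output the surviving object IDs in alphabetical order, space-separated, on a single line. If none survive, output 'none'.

Roots: B
Mark B: refs=B null, marked=B
Unmarked (collected): A C D E F G H I J K

Answer: B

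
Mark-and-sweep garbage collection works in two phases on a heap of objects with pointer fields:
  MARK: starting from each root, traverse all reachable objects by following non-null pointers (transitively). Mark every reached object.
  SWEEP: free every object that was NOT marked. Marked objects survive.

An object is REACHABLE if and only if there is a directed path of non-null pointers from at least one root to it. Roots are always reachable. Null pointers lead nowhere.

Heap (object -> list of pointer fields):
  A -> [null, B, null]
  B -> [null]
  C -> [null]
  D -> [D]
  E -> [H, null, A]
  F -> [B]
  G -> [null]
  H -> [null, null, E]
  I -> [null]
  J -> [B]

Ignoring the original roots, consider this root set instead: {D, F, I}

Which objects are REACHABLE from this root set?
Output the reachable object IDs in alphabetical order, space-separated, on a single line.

Roots: D F I
Mark D: refs=D, marked=D
Mark F: refs=B, marked=D F
Mark I: refs=null, marked=D F I
Mark B: refs=null, marked=B D F I
Unmarked (collected): A C E G H J

Answer: B D F I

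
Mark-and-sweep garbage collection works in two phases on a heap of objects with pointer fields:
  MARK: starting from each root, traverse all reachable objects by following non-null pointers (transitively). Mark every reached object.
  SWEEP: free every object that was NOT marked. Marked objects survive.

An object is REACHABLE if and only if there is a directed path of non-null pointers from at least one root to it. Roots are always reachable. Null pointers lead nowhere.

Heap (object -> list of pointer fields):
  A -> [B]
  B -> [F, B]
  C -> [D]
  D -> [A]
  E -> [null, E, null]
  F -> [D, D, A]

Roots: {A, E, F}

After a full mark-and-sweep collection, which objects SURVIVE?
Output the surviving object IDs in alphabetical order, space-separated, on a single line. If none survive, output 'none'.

Answer: A B D E F

Derivation:
Roots: A E F
Mark A: refs=B, marked=A
Mark E: refs=null E null, marked=A E
Mark F: refs=D D A, marked=A E F
Mark B: refs=F B, marked=A B E F
Mark D: refs=A, marked=A B D E F
Unmarked (collected): C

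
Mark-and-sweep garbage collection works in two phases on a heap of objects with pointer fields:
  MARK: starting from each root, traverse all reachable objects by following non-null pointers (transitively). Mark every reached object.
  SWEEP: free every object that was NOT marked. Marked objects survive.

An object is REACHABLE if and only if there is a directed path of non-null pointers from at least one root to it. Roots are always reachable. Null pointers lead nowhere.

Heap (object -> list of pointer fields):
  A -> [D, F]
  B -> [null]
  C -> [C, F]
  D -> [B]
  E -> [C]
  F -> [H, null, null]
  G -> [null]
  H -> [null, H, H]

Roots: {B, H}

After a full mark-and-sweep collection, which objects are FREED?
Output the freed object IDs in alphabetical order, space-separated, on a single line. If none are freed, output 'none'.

Roots: B H
Mark B: refs=null, marked=B
Mark H: refs=null H H, marked=B H
Unmarked (collected): A C D E F G

Answer: A C D E F G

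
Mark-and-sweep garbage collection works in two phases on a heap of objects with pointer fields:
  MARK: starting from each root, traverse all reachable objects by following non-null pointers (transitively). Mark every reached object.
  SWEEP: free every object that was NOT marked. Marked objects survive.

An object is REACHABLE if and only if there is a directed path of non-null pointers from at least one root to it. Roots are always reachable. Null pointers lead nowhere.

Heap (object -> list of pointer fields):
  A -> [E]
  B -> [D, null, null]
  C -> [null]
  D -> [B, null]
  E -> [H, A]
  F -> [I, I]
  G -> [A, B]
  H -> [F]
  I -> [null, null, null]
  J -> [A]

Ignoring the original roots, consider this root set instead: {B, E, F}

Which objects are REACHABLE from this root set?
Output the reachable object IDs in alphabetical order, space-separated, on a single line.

Roots: B E F
Mark B: refs=D null null, marked=B
Mark E: refs=H A, marked=B E
Mark F: refs=I I, marked=B E F
Mark D: refs=B null, marked=B D E F
Mark H: refs=F, marked=B D E F H
Mark A: refs=E, marked=A B D E F H
Mark I: refs=null null null, marked=A B D E F H I
Unmarked (collected): C G J

Answer: A B D E F H I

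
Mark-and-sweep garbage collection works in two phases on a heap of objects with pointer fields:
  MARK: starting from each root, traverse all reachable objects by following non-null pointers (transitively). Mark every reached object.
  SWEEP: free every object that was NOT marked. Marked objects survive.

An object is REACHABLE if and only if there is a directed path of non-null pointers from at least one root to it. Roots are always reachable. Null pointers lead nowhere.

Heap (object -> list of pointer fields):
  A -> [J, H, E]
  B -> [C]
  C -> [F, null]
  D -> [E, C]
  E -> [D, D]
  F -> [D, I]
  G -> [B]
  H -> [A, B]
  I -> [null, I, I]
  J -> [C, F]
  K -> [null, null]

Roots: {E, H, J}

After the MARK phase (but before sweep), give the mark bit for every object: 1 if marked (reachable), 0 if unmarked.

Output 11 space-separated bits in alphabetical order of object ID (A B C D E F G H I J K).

Roots: E H J
Mark E: refs=D D, marked=E
Mark H: refs=A B, marked=E H
Mark J: refs=C F, marked=E H J
Mark D: refs=E C, marked=D E H J
Mark A: refs=J H E, marked=A D E H J
Mark B: refs=C, marked=A B D E H J
Mark C: refs=F null, marked=A B C D E H J
Mark F: refs=D I, marked=A B C D E F H J
Mark I: refs=null I I, marked=A B C D E F H I J
Unmarked (collected): G K

Answer: 1 1 1 1 1 1 0 1 1 1 0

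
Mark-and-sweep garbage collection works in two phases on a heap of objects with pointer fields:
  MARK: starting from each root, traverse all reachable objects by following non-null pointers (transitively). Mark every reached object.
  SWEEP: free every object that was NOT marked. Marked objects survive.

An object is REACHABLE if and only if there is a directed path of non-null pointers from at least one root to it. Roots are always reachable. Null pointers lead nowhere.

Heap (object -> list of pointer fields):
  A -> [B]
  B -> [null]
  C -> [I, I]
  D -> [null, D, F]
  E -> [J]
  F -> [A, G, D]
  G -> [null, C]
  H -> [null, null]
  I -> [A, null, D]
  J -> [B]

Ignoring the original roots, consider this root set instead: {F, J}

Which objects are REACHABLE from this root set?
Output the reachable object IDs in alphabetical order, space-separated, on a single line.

Answer: A B C D F G I J

Derivation:
Roots: F J
Mark F: refs=A G D, marked=F
Mark J: refs=B, marked=F J
Mark A: refs=B, marked=A F J
Mark G: refs=null C, marked=A F G J
Mark D: refs=null D F, marked=A D F G J
Mark B: refs=null, marked=A B D F G J
Mark C: refs=I I, marked=A B C D F G J
Mark I: refs=A null D, marked=A B C D F G I J
Unmarked (collected): E H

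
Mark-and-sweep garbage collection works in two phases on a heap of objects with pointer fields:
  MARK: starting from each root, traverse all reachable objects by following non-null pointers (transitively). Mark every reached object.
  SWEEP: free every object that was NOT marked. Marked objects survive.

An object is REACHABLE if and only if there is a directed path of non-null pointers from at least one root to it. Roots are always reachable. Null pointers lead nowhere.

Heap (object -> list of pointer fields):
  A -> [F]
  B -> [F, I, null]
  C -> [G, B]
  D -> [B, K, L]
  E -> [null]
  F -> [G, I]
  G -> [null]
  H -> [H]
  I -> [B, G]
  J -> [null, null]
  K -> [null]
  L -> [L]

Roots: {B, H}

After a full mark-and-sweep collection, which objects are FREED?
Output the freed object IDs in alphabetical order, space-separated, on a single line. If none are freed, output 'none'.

Answer: A C D E J K L

Derivation:
Roots: B H
Mark B: refs=F I null, marked=B
Mark H: refs=H, marked=B H
Mark F: refs=G I, marked=B F H
Mark I: refs=B G, marked=B F H I
Mark G: refs=null, marked=B F G H I
Unmarked (collected): A C D E J K L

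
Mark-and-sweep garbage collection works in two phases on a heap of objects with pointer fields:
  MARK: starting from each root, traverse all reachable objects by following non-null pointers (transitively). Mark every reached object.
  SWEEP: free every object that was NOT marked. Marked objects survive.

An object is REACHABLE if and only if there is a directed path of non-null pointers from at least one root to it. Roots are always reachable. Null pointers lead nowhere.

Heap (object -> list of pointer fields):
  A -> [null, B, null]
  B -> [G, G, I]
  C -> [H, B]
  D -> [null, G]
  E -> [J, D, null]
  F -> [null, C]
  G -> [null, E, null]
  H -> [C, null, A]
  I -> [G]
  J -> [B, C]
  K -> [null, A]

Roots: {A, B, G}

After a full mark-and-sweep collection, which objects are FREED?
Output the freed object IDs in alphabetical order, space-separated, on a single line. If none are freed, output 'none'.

Answer: F K

Derivation:
Roots: A B G
Mark A: refs=null B null, marked=A
Mark B: refs=G G I, marked=A B
Mark G: refs=null E null, marked=A B G
Mark I: refs=G, marked=A B G I
Mark E: refs=J D null, marked=A B E G I
Mark J: refs=B C, marked=A B E G I J
Mark D: refs=null G, marked=A B D E G I J
Mark C: refs=H B, marked=A B C D E G I J
Mark H: refs=C null A, marked=A B C D E G H I J
Unmarked (collected): F K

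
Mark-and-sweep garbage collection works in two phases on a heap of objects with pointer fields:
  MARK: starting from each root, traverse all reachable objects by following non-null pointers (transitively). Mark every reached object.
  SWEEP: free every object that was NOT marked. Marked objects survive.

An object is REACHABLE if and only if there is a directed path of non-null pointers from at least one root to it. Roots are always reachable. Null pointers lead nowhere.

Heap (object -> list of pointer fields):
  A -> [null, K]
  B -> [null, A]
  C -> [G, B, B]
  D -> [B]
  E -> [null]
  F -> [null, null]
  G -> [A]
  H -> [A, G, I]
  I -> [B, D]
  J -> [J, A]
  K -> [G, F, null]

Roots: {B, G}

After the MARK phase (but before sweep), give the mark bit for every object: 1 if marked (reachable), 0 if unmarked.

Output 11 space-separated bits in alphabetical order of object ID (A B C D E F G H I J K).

Roots: B G
Mark B: refs=null A, marked=B
Mark G: refs=A, marked=B G
Mark A: refs=null K, marked=A B G
Mark K: refs=G F null, marked=A B G K
Mark F: refs=null null, marked=A B F G K
Unmarked (collected): C D E H I J

Answer: 1 1 0 0 0 1 1 0 0 0 1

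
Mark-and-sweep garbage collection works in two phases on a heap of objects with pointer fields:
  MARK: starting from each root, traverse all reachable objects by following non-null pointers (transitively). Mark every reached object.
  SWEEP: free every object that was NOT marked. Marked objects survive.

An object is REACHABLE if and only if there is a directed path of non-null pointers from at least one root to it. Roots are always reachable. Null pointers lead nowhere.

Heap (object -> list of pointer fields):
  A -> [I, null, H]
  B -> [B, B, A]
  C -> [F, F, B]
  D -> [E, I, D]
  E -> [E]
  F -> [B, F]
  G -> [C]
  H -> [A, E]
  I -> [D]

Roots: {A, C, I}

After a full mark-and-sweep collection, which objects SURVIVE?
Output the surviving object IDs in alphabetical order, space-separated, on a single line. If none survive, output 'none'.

Answer: A B C D E F H I

Derivation:
Roots: A C I
Mark A: refs=I null H, marked=A
Mark C: refs=F F B, marked=A C
Mark I: refs=D, marked=A C I
Mark H: refs=A E, marked=A C H I
Mark F: refs=B F, marked=A C F H I
Mark B: refs=B B A, marked=A B C F H I
Mark D: refs=E I D, marked=A B C D F H I
Mark E: refs=E, marked=A B C D E F H I
Unmarked (collected): G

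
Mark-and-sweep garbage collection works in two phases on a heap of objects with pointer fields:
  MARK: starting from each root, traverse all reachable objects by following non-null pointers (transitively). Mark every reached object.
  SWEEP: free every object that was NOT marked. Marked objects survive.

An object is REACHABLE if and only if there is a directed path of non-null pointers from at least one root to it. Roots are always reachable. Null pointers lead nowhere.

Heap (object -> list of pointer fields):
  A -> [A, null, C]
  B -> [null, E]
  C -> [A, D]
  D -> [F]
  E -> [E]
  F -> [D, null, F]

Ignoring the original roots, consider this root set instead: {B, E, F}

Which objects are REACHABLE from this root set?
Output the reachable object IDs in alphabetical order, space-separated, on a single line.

Roots: B E F
Mark B: refs=null E, marked=B
Mark E: refs=E, marked=B E
Mark F: refs=D null F, marked=B E F
Mark D: refs=F, marked=B D E F
Unmarked (collected): A C

Answer: B D E F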